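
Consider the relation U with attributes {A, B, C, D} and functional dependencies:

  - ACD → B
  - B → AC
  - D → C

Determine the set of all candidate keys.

Attribute D never appears on the right-hand side of any dependency, so D must belong to every candidate key.
{D}⁺ = {C, D}, which is not all of the schema, so we must add further attributes.
{A, D}⁺: D→C adds C; ACD→B adds B → {A, B, C, D}.
{B, D}⁺: B→AC adds A, C → {A, B, C, D}.
Any other superkey contains one of these as a subset, so there are no further candidate keys.

(A, D), (B, D)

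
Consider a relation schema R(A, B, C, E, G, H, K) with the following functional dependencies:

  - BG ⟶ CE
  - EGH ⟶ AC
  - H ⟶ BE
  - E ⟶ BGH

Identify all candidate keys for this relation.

{E, K}, {H, K}, {B, G, K}

Attribute K never appears on the right-hand side of any dependency, so K must belong to every candidate key.
{K}⁺ = {K}, which is not all of the schema, so we must add further attributes.
{E, K}⁺: E→BGH adds B, G, H; BG→CE adds C; EGH→AC adds A → {A, B, C, E, G, H, K}. Minimal: {K}⁺ = {K}; {E}⁺ = {A, B, C, E, G, H} — none reach the full schema.
{H, K}⁺: H→BE adds B, E; E→BGH adds G; BG→CE adds C; EGH→AC adds A → {A, B, C, E, G, H, K}. Minimal: {K}⁺ = {K}; {H}⁺ = {A, B, C, E, G, H} — none reach the full schema.
{B, G, K}⁺: BG→CE adds C, E; E→BGH adds H; EGH→AC adds A → {A, B, C, E, G, H, K}. Minimal: {G, K}⁺ = {G, K}; {B, K}⁺ = {B, K}; {B, G}⁺ = {A, B, C, E, G, H} — none reach the full schema.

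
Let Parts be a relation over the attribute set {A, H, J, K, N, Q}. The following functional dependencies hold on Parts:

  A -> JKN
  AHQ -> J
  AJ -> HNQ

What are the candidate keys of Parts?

{A}⁺: A→JKN adds J, K, N; AJ→HNQ adds H, Q → {A, H, J, K, N, Q}.

{A}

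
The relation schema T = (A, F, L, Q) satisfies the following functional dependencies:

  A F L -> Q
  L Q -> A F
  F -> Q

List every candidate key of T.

Attribute L never appears on the right-hand side of any dependency, so L must belong to every candidate key.
{L}⁺ = {L}, which is not all of the schema, so we must add further attributes.
{F, L}⁺: F→Q adds Q; LQ→AF adds A → {A, F, L, Q}. Minimal: {L}⁺ = {L}; {F}⁺ = {F, Q} — none reach the full schema.
{L, Q}⁺: LQ→AF adds A, F → {A, F, L, Q}. Minimal: {Q}⁺ = {Q}; {L}⁺ = {L} — none reach the full schema.

(F, L), (L, Q)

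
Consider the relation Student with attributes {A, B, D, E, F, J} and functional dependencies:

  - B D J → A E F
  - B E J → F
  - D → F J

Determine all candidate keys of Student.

BD

{B, D}⁺: D→FJ adds F, J; BDJ→AEF adds A, E → {A, B, D, E, F, J}. Minimal: {D}⁺ = {D, F, J}; {B}⁺ = {B} — none reach the full schema.
No other minimal superkey exists.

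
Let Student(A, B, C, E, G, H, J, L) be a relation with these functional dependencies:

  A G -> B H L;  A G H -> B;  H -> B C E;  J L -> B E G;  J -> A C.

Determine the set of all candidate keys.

{G, J}, {J, L}

Attribute J never appears on the right-hand side of any dependency, so J must belong to every candidate key.
{J}⁺ = {A, C, J}, which is not all of the schema, so we must add further attributes.
{G, J}⁺: J→AC adds A, C; AG→BHL adds B, H, L; H→BCE adds E → {A, B, C, E, G, H, J, L}. Minimal: {J}⁺ = {A, C, J}; {G}⁺ = {G} — none reach the full schema.
{J, L}⁺: JL→BEG adds B, E, G; J→AC adds A, C; AG→BHL adds H → {A, B, C, E, G, H, J, L}. Minimal: {L}⁺ = {L}; {J}⁺ = {A, C, J} — none reach the full schema.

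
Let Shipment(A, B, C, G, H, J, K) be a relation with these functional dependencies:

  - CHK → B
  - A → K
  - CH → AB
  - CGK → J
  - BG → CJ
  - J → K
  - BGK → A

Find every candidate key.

(B, G, H); (C, G, H)

{B, G, H}⁺: BG→CJ adds C, J; J→K adds K; BGK→A adds A → {A, B, C, G, H, J, K}. Minimal: {G, H}⁺ = {G, H}; {B, H}⁺ = {B, H}; {B, G}⁺ = {A, B, C, G, J, K} — none reach the full schema.
{C, G, H}⁺: CH→AB adds A, B; BG→CJ adds J; J→K adds K → {A, B, C, G, H, J, K}. Minimal: {G, H}⁺ = {G, H}; {C, H}⁺ = {A, B, C, H, K}; {C, G}⁺ = {C, G} — none reach the full schema.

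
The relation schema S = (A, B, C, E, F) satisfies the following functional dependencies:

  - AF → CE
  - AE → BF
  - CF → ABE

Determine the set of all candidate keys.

{A, E}⁺: AE→BF adds B, F; AF→CE adds C → {A, B, C, E, F}. Minimal: {E}⁺ = {E}; {A}⁺ = {A} — none reach the full schema.
{A, F}⁺: AF→CE adds C, E; AE→BF adds B → {A, B, C, E, F}. Minimal: {F}⁺ = {F}; {A}⁺ = {A} — none reach the full schema.
{C, F}⁺: CF→ABE adds A, B, E → {A, B, C, E, F}. Minimal: {F}⁺ = {F}; {C}⁺ = {C} — none reach the full schema.
Any other superkey contains one of these as a subset, so there are no further candidate keys.

(A, E); (A, F); (C, F)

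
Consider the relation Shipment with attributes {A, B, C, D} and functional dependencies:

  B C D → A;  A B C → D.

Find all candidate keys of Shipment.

{A, B, C}, {B, C, D}

Attributes B, C never appear on any right-hand side, so every candidate key must contain {B, C}.
{B, C}⁺ = {B, C}, which is not all of the schema, so we must add further attributes.
{A, B, C}⁺: ABC→D adds D → {A, B, C, D}.
{B, C, D}⁺: BCD→A adds A → {A, B, C, D}.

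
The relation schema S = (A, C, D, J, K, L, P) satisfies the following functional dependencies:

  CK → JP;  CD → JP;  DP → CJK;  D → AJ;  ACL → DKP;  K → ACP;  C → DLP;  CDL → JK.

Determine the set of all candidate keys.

{C}⁺: C→DLP adds D, L, P; CDL→JK adds J, K; D→AJ adds A → {A, C, D, J, K, L, P}.
{K}⁺: K→ACP adds A, C, P; C→DLP adds D, L; CDL→JK adds J → {A, C, D, J, K, L, P}.
{D, P}⁺: DP→CJK adds C, J, K; D→AJ adds A; C→DLP adds L → {A, C, D, J, K, L, P}. Minimal: {P}⁺ = {P}; {D}⁺ = {A, D, J} — none reach the full schema.
Any other superkey contains one of these as a subset, so there are no further candidate keys.

{C}, {K}, {D, P}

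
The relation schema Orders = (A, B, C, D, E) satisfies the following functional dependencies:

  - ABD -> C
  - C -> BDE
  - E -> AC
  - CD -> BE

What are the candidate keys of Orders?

{C}⁺: C→BDE adds B, D, E; E→AC adds A → {A, B, C, D, E}.
{E}⁺: E→AC adds A, C; C→BDE adds B, D → {A, B, C, D, E}.
{A, B, D}⁺: ABD→C adds C; C→BDE adds E → {A, B, C, D, E}.

{C}, {E}, {A, B, D}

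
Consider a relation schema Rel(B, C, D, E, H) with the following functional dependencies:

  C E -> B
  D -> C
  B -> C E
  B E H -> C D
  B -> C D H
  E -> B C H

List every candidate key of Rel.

{B}, {E}

{B}⁺: B→CE adds C, E; B→CDH adds D, H → {B, C, D, E, H}.
{E}⁺: E→BCH adds B, C, H; BEH→CD adds D → {B, C, D, E, H}.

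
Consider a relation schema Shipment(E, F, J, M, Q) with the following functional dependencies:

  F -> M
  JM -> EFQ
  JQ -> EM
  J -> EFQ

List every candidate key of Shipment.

{J}

Attribute J never appears on the right-hand side of any dependency, so J must belong to every candidate key.
{J}⁺ = {E, F, J, M, Q}, which is all of the schema, so {J} is the only candidate key.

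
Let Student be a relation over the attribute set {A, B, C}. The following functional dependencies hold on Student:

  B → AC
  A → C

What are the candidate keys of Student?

{B}

{B}⁺: B→AC adds A, C → {A, B, C}.
No other minimal superkey exists.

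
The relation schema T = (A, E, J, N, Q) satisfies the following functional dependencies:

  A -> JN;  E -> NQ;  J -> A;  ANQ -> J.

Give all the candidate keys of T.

Attribute E never appears on the right-hand side of any dependency, so E must belong to every candidate key.
{E}⁺ = {E, N, Q}, which is not all of the schema, so we must add further attributes.
{A, E}⁺: A→JN adds J, N; E→NQ adds Q → {A, E, J, N, Q}.
{E, J}⁺: E→NQ adds N, Q; J→A adds A → {A, E, J, N, Q}.

{A, E}, {E, J}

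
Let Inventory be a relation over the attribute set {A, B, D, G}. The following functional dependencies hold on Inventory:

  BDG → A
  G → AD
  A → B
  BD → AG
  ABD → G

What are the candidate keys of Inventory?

{G}, {A, D}, {B, D}

{G}⁺: G→AD adds A, D; A→B adds B → {A, B, D, G}.
{A, D}⁺: A→B adds B; BD→AG adds G → {A, B, D, G}.
{B, D}⁺: BD→AG adds A, G → {A, B, D, G}.
Any other superkey contains one of these as a subset, so there are no further candidate keys.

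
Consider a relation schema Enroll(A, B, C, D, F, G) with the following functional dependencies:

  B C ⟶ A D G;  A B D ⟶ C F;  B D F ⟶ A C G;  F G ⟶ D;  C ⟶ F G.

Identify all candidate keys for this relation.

Attribute B never appears on the right-hand side of any dependency, so B must belong to every candidate key.
{B}⁺ = {B}, which is not all of the schema, so we must add further attributes.
{B, C}⁺: BC→ADG adds A, D, G; ABD→CF adds F → {A, B, C, D, F, G}. Minimal: {C}⁺ = {C, D, F, G}; {B}⁺ = {B} — none reach the full schema.
{A, B, D}⁺: ABD→CF adds C, F; BDF→ACG adds G → {A, B, C, D, F, G}. Minimal: {B, D}⁺ = {B, D}; {A, D}⁺ = {A, D}; {A, B}⁺ = {A, B} — none reach the full schema.
{B, D, F}⁺: BDF→ACG adds A, C, G → {A, B, C, D, F, G}. Minimal: {D, F}⁺ = {D, F}; {B, F}⁺ = {B, F}; {B, D}⁺ = {B, D} — none reach the full schema.
{B, F, G}⁺: FG→D adds D; BDF→ACG adds A, C → {A, B, C, D, F, G}. Minimal: {F, G}⁺ = {D, F, G}; {B, G}⁺ = {B, G}; {B, F}⁺ = {B, F} — none reach the full schema.
Any other superkey contains one of these as a subset, so there are no further candidate keys.

{B, C}, {A, B, D}, {B, D, F}, {B, F, G}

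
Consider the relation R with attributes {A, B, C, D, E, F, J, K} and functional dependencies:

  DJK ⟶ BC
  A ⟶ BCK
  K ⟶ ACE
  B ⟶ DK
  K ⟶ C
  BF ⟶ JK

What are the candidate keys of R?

Attribute F never appears on the right-hand side of any dependency, so F must belong to every candidate key.
{F}⁺ = {F}, which is not all of the schema, so we must add further attributes.
{A, F}⁺: A→BCK adds B, C, K; K→ACE adds E; B→DK adds D; BF→JK adds J → {A, B, C, D, E, F, J, K}.
{B, F}⁺: B→DK adds D, K; K→C adds C; BF→JK adds J; K→ACE adds A, E → {A, B, C, D, E, F, J, K}.
{F, K}⁺: K→ACE adds A, C, E; A→BCK adds B; B→DK adds D; BF→JK adds J → {A, B, C, D, E, F, J, K}.
Any other superkey contains one of these as a subset, so there are no further candidate keys.

{A, F}; {B, F}; {F, K}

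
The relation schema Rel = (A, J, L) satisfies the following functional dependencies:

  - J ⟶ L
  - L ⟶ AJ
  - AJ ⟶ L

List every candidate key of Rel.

{J}, {L}

{J}⁺: J→L adds L; L→AJ adds A → {A, J, L}.
{L}⁺: L→AJ adds A, J → {A, J, L}.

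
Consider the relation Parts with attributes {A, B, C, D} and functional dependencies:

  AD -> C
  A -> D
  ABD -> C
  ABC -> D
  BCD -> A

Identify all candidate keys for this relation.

AB, BCD

{A, B}⁺: A→D adds D; ABD→C adds C → {A, B, C, D}.
{B, C, D}⁺: BCD→A adds A → {A, B, C, D}.
Any other superkey contains one of these as a subset, so there are no further candidate keys.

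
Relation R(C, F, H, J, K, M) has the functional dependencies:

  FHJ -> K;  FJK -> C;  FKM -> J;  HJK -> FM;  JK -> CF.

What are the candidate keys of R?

Attribute H never appears on the right-hand side of any dependency, so H must belong to every candidate key.
{H}⁺ = {H}, which is not all of the schema, so we must add further attributes.
{F, H, J}⁺: FHJ→K adds K; FJK→C adds C; HJK→FM adds M → {C, F, H, J, K, M}. Minimal: {H, J}⁺ = {H, J}; {F, J}⁺ = {F, J}; {F, H}⁺ = {F, H} — none reach the full schema.
{H, J, K}⁺: HJK→FM adds F, M; JK→CF adds C → {C, F, H, J, K, M}. Minimal: {J, K}⁺ = {C, F, J, K}; {H, K}⁺ = {H, K}; {H, J}⁺ = {H, J} — none reach the full schema.
{F, H, K, M}⁺: FKM→J adds J; JK→CF adds C → {C, F, H, J, K, M}. Minimal: {H, K, M}⁺ = {H, K, M}; {F, K, M}⁺ = {C, F, J, K, M}; {F, H, M}⁺ = {F, H, M}; … — none reach the full schema.
Any other superkey contains one of these as a subset, so there are no further candidate keys.

FHJ, HJK, FHKM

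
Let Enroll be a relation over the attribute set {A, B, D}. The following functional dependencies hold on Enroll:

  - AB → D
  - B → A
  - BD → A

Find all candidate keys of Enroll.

Attribute B never appears on the right-hand side of any dependency, so B must belong to every candidate key.
{B}⁺ = {A, B, D}, which is all of the schema, so {B} is the only candidate key.

(B)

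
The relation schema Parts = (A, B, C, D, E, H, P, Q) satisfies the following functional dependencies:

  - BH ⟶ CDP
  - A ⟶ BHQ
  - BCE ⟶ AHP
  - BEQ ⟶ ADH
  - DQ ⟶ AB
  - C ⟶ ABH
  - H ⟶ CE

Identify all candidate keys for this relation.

A, C, H, DQ, BEQ

{A}⁺: A→BHQ adds B, H, Q; H→CE adds C, E; BH→CDP adds D, P → {A, B, C, D, E, H, P, Q}.
{C}⁺: C→ABH adds A, B, H; H→CE adds E; BH→CDP adds D, P; A→BHQ adds Q → {A, B, C, D, E, H, P, Q}.
{H}⁺: H→CE adds C, E; C→ABH adds A, B; BH→CDP adds D, P; A→BHQ adds Q → {A, B, C, D, E, H, P, Q}.
{D, Q}⁺: DQ→AB adds A, B; A→BHQ adds H; H→CE adds C, E; BH→CDP adds P → {A, B, C, D, E, H, P, Q}.
{B, E, Q}⁺: BEQ→ADH adds A, D, H; H→CE adds C; BH→CDP adds P → {A, B, C, D, E, H, P, Q}.
Any other superkey contains one of these as a subset, so there are no further candidate keys.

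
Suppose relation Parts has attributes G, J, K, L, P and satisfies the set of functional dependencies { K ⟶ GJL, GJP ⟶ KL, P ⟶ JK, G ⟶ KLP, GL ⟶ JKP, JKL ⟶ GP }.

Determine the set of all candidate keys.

{G}⁺: G→KLP adds K, L, P; GL→JKP adds J → {G, J, K, L, P}.
{K}⁺: K→GJL adds G, J, L; G→KLP adds P → {G, J, K, L, P}.
{P}⁺: P→JK adds J, K; K→GJL adds G, L → {G, J, K, L, P}.
Any other superkey contains one of these as a subset, so there are no further candidate keys.

G, K, P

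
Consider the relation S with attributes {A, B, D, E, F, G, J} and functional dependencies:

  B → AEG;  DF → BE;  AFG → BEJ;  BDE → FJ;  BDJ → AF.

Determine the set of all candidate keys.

{B, D}, {D, F}

Attribute D never appears on the right-hand side of any dependency, so D must belong to every candidate key.
{D}⁺ = {D}, which is not all of the schema, so we must add further attributes.
{B, D}⁺: B→AEG adds A, E, G; BDE→FJ adds F, J → {A, B, D, E, F, G, J}. Minimal: {D}⁺ = {D}; {B}⁺ = {A, B, E, G} — none reach the full schema.
{D, F}⁺: DF→BE adds B, E; BDE→FJ adds J; BDJ→AF adds A; B→AEG adds G → {A, B, D, E, F, G, J}. Minimal: {F}⁺ = {F}; {D}⁺ = {D} — none reach the full schema.
Any other superkey contains one of these as a subset, so there are no further candidate keys.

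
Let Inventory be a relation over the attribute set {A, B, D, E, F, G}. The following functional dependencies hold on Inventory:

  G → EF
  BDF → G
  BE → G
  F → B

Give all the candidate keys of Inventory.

ADF; ADG; ABDE

Attributes A, D never appear on any right-hand side, so every candidate key must contain {A, D}.
{A, D}⁺ = {A, D}, which is not all of the schema, so we must add further attributes.
{A, D, F}⁺: F→B adds B; BDF→G adds G; G→EF adds E → {A, B, D, E, F, G}. Minimal: {D, F}⁺ = {B, D, E, F, G}; {A, F}⁺ = {A, B, F}; {A, D}⁺ = {A, D} — none reach the full schema.
{A, D, G}⁺: G→EF adds E, F; F→B adds B → {A, B, D, E, F, G}. Minimal: {D, G}⁺ = {B, D, E, F, G}; {A, G}⁺ = {A, B, E, F, G}; {A, D}⁺ = {A, D} — none reach the full schema.
{A, B, D, E}⁺: BE→G adds G; G→EF adds F → {A, B, D, E, F, G}. Minimal: {B, D, E}⁺ = {B, D, E, F, G}; {A, D, E}⁺ = {A, D, E}; {A, B, E}⁺ = {A, B, E, F, G}; … — none reach the full schema.
Any other superkey contains one of these as a subset, so there are no further candidate keys.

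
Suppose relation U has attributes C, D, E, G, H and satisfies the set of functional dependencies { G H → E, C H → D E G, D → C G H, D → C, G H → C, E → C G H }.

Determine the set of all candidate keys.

{D}, {E}, {C, H}, {G, H}

{D}⁺: D→CGH adds C, G, H; GH→E adds E → {C, D, E, G, H}.
{E}⁺: E→CGH adds C, G, H; CH→DEG adds D → {C, D, E, G, H}.
{C, H}⁺: CH→DEG adds D, E, G → {C, D, E, G, H}. Minimal: {H}⁺ = {H}; {C}⁺ = {C} — none reach the full schema.
{G, H}⁺: GH→E adds E; GH→C adds C; CH→DEG adds D → {C, D, E, G, H}. Minimal: {H}⁺ = {H}; {G}⁺ = {G} — none reach the full schema.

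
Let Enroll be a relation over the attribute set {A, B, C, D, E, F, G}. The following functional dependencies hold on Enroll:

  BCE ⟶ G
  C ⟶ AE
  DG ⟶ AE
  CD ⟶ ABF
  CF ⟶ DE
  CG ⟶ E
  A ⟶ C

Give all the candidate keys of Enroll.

{A, D}⁺: A→C adds C; C→AE adds E; CD→ABF adds B, F; BCE→G adds G → {A, B, C, D, E, F, G}. Minimal: {D}⁺ = {D}; {A}⁺ = {A, C, E} — none reach the full schema.
{A, F}⁺: A→C adds C; C→AE adds E; CF→DE adds D; CD→ABF adds B; BCE→G adds G → {A, B, C, D, E, F, G}. Minimal: {F}⁺ = {F}; {A}⁺ = {A, C, E} — none reach the full schema.
{C, D}⁺: C→AE adds A, E; CD→ABF adds B, F; BCE→G adds G → {A, B, C, D, E, F, G}. Minimal: {D}⁺ = {D}; {C}⁺ = {A, C, E} — none reach the full schema.
{C, F}⁺: C→AE adds A, E; CF→DE adds D; CD→ABF adds B; BCE→G adds G → {A, B, C, D, E, F, G}. Minimal: {F}⁺ = {F}; {C}⁺ = {A, C, E} — none reach the full schema.
{D, G}⁺: DG→AE adds A, E; A→C adds C; CD→ABF adds B, F → {A, B, C, D, E, F, G}. Minimal: {G}⁺ = {G}; {D}⁺ = {D} — none reach the full schema.
Any other superkey contains one of these as a subset, so there are no further candidate keys.

{A, D}, {A, F}, {C, D}, {C, F}, {D, G}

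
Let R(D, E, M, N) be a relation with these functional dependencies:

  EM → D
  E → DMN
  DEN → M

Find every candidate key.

Attribute E never appears on the right-hand side of any dependency, so E must belong to every candidate key.
{E}⁺ = {D, E, M, N}, which is all of the schema, so {E} is the only candidate key.

{E}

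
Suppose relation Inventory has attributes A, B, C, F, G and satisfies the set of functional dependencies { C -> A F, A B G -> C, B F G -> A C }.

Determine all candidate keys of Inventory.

ABG, BCG, BFG

Attributes B, G never appear on any right-hand side, so every candidate key must contain {B, G}.
{B, G}⁺ = {B, G}, which is not all of the schema, so we must add further attributes.
{A, B, G}⁺: ABG→C adds C; C→AF adds F → {A, B, C, F, G}. Minimal: {B, G}⁺ = {B, G}; {A, G}⁺ = {A, G}; {A, B}⁺ = {A, B} — none reach the full schema.
{B, C, G}⁺: C→AF adds A, F → {A, B, C, F, G}. Minimal: {C, G}⁺ = {A, C, F, G}; {B, G}⁺ = {B, G}; {B, C}⁺ = {A, B, C, F} — none reach the full schema.
{B, F, G}⁺: BFG→AC adds A, C → {A, B, C, F, G}. Minimal: {F, G}⁺ = {F, G}; {B, G}⁺ = {B, G}; {B, F}⁺ = {B, F} — none reach the full schema.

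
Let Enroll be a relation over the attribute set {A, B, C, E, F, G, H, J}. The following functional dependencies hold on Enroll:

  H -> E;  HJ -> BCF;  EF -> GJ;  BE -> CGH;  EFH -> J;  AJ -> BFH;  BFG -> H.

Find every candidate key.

Attribute A never appears on the right-hand side of any dependency, so A must belong to every candidate key.
{A}⁺ = {A}, which is not all of the schema, so we must add further attributes.
{A, J}⁺: AJ→BFH adds B, F, H; H→E adds E; HJ→BCF adds C; EF→GJ adds G → {A, B, C, E, F, G, H, J}. Minimal: {J}⁺ = {J}; {A}⁺ = {A} — none reach the full schema.
{A, E, F}⁺: EF→GJ adds G, J; AJ→BFH adds B, H; HJ→BCF adds C → {A, B, C, E, F, G, H, J}. Minimal: {E, F}⁺ = {E, F, G, J}; {A, F}⁺ = {A, F}; {A, E}⁺ = {A, E} — none reach the full schema.
{A, F, H}⁺: H→E adds E; EF→GJ adds G, J; AJ→BFH adds B; HJ→BCF adds C → {A, B, C, E, F, G, H, J}. Minimal: {F, H}⁺ = {B, C, E, F, G, H, J}; {A, H}⁺ = {A, E, H}; {A, F}⁺ = {A, F} — none reach the full schema.
{A, B, F, G}⁺: BFG→H adds H; H→E adds E; EF→GJ adds J; BE→CGH adds C → {A, B, C, E, F, G, H, J}. Minimal: {B, F, G}⁺ = {B, C, E, F, G, H, J}; {A, F, G}⁺ = {A, F, G}; {A, B, G}⁺ = {A, B, G}; … — none reach the full schema.
Any other superkey contains one of these as a subset, so there are no further candidate keys.

{A, J}, {A, E, F}, {A, F, H}, {A, B, F, G}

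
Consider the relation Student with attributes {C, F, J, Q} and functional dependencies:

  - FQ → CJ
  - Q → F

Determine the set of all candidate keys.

Attribute Q never appears on the right-hand side of any dependency, so Q must belong to every candidate key.
{Q}⁺ = {C, F, J, Q}, which is all of the schema, so {Q} is the only candidate key.

Q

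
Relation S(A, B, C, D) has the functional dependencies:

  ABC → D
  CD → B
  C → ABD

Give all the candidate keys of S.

Attribute C never appears on the right-hand side of any dependency, so C must belong to every candidate key.
{C}⁺ = {A, B, C, D}, which is all of the schema, so {C} is the only candidate key.

C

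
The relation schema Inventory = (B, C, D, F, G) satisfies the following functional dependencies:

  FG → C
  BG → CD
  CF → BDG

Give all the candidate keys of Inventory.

Attribute F never appears on the right-hand side of any dependency, so F must belong to every candidate key.
{F}⁺ = {F}, which is not all of the schema, so we must add further attributes.
{C, F}⁺: CF→BDG adds B, D, G → {B, C, D, F, G}.
{F, G}⁺: FG→C adds C; CF→BDG adds B, D → {B, C, D, F, G}.

(C, F), (F, G)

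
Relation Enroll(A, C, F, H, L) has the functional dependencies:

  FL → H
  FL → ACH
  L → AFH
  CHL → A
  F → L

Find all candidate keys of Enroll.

(F), (L)

{F}⁺: F→L adds L; FL→H adds H; FL→ACH adds A, C → {A, C, F, H, L}.
{L}⁺: L→AFH adds A, F, H; FL→ACH adds C → {A, C, F, H, L}.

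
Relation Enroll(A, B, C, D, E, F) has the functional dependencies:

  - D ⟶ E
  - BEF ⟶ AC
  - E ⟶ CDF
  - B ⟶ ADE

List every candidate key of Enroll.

{B}

{B}⁺: B→ADE adds A, D, E; E→CDF adds C, F → {A, B, C, D, E, F}.
No other minimal superkey exists.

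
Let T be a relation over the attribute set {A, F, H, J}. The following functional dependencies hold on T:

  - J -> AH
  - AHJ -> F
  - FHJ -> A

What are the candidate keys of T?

Attribute J never appears on the right-hand side of any dependency, so J must belong to every candidate key.
{J}⁺ = {A, F, H, J}, which is all of the schema, so {J} is the only candidate key.

J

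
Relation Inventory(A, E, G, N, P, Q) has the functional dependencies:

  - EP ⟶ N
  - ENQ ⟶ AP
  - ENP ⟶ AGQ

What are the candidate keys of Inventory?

{E, P}; {E, N, Q}

Attribute E never appears on the right-hand side of any dependency, so E must belong to every candidate key.
{E}⁺ = {E}, which is not all of the schema, so we must add further attributes.
{E, P}⁺: EP→N adds N; ENP→AGQ adds A, G, Q → {A, E, G, N, P, Q}.
{E, N, Q}⁺: ENQ→AP adds A, P; ENP→AGQ adds G → {A, E, G, N, P, Q}.
Any other superkey contains one of these as a subset, so there are no further candidate keys.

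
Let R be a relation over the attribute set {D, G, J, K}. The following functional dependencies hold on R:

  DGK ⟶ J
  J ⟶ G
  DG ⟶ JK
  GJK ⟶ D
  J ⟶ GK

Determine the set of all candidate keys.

J; DG

{J}⁺: J→G adds G; J→GK adds K; GJK→D adds D → {D, G, J, K}.
{D, G}⁺: DG→JK adds J, K → {D, G, J, K}.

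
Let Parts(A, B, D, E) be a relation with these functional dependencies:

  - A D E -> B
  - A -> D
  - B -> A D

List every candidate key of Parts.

Attribute E never appears on the right-hand side of any dependency, so E must belong to every candidate key.
{E}⁺ = {E}, which is not all of the schema, so we must add further attributes.
{A, E}⁺: A→D adds D; ADE→B adds B → {A, B, D, E}. Minimal: {E}⁺ = {E}; {A}⁺ = {A, D} — none reach the full schema.
{B, E}⁺: B→AD adds A, D → {A, B, D, E}. Minimal: {E}⁺ = {E}; {B}⁺ = {A, B, D} — none reach the full schema.
Any other superkey contains one of these as a subset, so there are no further candidate keys.

{A, E}; {B, E}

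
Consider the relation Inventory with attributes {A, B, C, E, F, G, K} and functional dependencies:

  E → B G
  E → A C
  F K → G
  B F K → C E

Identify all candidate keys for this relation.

{B, F, K}; {E, F, K}

Attributes F, K never appear on any right-hand side, so every candidate key must contain {F, K}.
{F, K}⁺ = {F, G, K}, which is not all of the schema, so we must add further attributes.
{B, F, K}⁺: FK→G adds G; BFK→CE adds C, E; E→AC adds A → {A, B, C, E, F, G, K}. Minimal: {F, K}⁺ = {F, G, K}; {B, K}⁺ = {B, K}; {B, F}⁺ = {B, F} — none reach the full schema.
{E, F, K}⁺: E→BG adds B, G; E→AC adds A, C → {A, B, C, E, F, G, K}. Minimal: {F, K}⁺ = {F, G, K}; {E, K}⁺ = {A, B, C, E, G, K}; {E, F}⁺ = {A, B, C, E, F, G} — none reach the full schema.
Any other superkey contains one of these as a subset, so there are no further candidate keys.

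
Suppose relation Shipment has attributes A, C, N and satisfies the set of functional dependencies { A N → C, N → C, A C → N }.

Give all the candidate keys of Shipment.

{A, C}; {A, N}

{A, C}⁺: AC→N adds N → {A, C, N}. Minimal: {C}⁺ = {C}; {A}⁺ = {A} — none reach the full schema.
{A, N}⁺: AN→C adds C → {A, C, N}. Minimal: {N}⁺ = {C, N}; {A}⁺ = {A} — none reach the full schema.
Any other superkey contains one of these as a subset, so there are no further candidate keys.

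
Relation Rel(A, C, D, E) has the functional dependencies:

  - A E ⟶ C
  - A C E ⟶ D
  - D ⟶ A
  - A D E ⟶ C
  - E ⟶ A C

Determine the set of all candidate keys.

Attribute E never appears on the right-hand side of any dependency, so E must belong to every candidate key.
{E}⁺ = {A, C, D, E}, which is all of the schema, so {E} is the only candidate key.

(E)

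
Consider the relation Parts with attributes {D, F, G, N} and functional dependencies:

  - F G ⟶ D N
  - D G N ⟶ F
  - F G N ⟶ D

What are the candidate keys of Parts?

(F, G), (D, G, N)

Attribute G never appears on the right-hand side of any dependency, so G must belong to every candidate key.
{G}⁺ = {G}, which is not all of the schema, so we must add further attributes.
{F, G}⁺: FG→DN adds D, N → {D, F, G, N}. Minimal: {G}⁺ = {G}; {F}⁺ = {F} — none reach the full schema.
{D, G, N}⁺: DGN→F adds F → {D, F, G, N}. Minimal: {G, N}⁺ = {G, N}; {D, N}⁺ = {D, N}; {D, G}⁺ = {D, G} — none reach the full schema.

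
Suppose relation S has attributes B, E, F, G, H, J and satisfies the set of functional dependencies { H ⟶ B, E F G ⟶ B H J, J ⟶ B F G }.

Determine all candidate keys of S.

{E, J}, {E, F, G}

{E, J}⁺: J→BFG adds B, F, G; EFG→BHJ adds H → {B, E, F, G, H, J}. Minimal: {J}⁺ = {B, F, G, J}; {E}⁺ = {E} — none reach the full schema.
{E, F, G}⁺: EFG→BHJ adds B, H, J → {B, E, F, G, H, J}. Minimal: {F, G}⁺ = {F, G}; {E, G}⁺ = {E, G}; {E, F}⁺ = {E, F} — none reach the full schema.
Any other superkey contains one of these as a subset, so there are no further candidate keys.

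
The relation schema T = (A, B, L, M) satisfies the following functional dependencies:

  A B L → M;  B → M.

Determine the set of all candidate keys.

(A, B, L)

Attributes A, B, L never appear on any right-hand side, so every candidate key must contain {A, B, L}.
{A, B, L}⁺ = {A, B, L, M}, which is all of the schema, so {A, B, L} is the only candidate key.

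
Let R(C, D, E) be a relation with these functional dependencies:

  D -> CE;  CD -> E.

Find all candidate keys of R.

(D)

{D}⁺: D→CE adds C, E → {C, D, E}.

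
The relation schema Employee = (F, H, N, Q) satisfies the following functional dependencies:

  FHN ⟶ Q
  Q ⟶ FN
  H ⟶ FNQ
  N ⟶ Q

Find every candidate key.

{H}⁺: H→FNQ adds F, N, Q → {F, H, N, Q}.

(H)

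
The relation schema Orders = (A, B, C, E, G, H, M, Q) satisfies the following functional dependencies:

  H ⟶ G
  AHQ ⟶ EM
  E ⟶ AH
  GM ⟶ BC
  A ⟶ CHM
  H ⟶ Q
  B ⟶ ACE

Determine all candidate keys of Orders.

{A}⁺: A→CHM adds C, H, M; H→Q adds Q; H→G adds G; AHQ→EM adds E; GM→BC adds B → {A, B, C, E, G, H, M, Q}.
{B}⁺: B→ACE adds A, C, E; E→AH adds H; A→CHM adds M; H→Q adds Q; H→G adds G → {A, B, C, E, G, H, M, Q}.
{E}⁺: E→AH adds A, H; A→CHM adds C, M; H→Q adds Q; H→G adds G; GM→BC adds B → {A, B, C, E, G, H, M, Q}.
{G, M}⁺: GM→BC adds B, C; B→ACE adds A, E; E→AH adds H; H→Q adds Q → {A, B, C, E, G, H, M, Q}. Minimal: {M}⁺ = {M}; {G}⁺ = {G} — none reach the full schema.
{H, M}⁺: H→G adds G; GM→BC adds B, C; H→Q adds Q; B→ACE adds A, E → {A, B, C, E, G, H, M, Q}. Minimal: {M}⁺ = {M}; {H}⁺ = {G, H, Q} — none reach the full schema.
Any other superkey contains one of these as a subset, so there are no further candidate keys.

(A), (B), (E), (G, M), (H, M)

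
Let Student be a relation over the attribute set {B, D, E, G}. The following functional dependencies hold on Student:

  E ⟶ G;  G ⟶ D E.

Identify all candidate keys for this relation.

{B, E}, {B, G}

Attribute B never appears on the right-hand side of any dependency, so B must belong to every candidate key.
{B}⁺ = {B}, which is not all of the schema, so we must add further attributes.
{B, E}⁺: E→G adds G; G→DE adds D → {B, D, E, G}.
{B, G}⁺: G→DE adds D, E → {B, D, E, G}.
Any other superkey contains one of these as a subset, so there are no further candidate keys.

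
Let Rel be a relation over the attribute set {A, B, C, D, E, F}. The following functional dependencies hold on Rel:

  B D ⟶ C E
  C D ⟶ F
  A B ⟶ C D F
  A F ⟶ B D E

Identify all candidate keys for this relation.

Attribute A never appears on the right-hand side of any dependency, so A must belong to every candidate key.
{A}⁺ = {A}, which is not all of the schema, so we must add further attributes.
{A, B}⁺: AB→CDF adds C, D, F; AF→BDE adds E → {A, B, C, D, E, F}.
{A, F}⁺: AF→BDE adds B, D, E; BD→CE adds C → {A, B, C, D, E, F}.
{A, C, D}⁺: CD→F adds F; AF→BDE adds B, E → {A, B, C, D, E, F}.

{A, B}; {A, F}; {A, C, D}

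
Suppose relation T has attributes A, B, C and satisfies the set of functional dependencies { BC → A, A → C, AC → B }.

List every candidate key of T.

{A}⁺: A→C adds C; AC→B adds B → {A, B, C}.
{B, C}⁺: BC→A adds A → {A, B, C}.
Any other superkey contains one of these as a subset, so there are no further candidate keys.

(A), (B, C)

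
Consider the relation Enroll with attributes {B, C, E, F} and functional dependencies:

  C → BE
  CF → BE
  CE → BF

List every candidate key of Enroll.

Attribute C never appears on the right-hand side of any dependency, so C must belong to every candidate key.
{C}⁺ = {B, C, E, F}, which is all of the schema, so {C} is the only candidate key.

(C)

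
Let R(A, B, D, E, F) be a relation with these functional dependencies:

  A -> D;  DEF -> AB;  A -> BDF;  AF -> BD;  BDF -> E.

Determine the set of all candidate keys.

{A}⁺: A→D adds D; A→BDF adds B, F; BDF→E adds E → {A, B, D, E, F}.
{B, D, F}⁺: BDF→E adds E; DEF→AB adds A → {A, B, D, E, F}. Minimal: {D, F}⁺ = {D, F}; {B, F}⁺ = {B, F}; {B, D}⁺ = {B, D} — none reach the full schema.
{D, E, F}⁺: DEF→AB adds A, B → {A, B, D, E, F}. Minimal: {E, F}⁺ = {E, F}; {D, F}⁺ = {D, F}; {D, E}⁺ = {D, E} — none reach the full schema.
Any other superkey contains one of these as a subset, so there are no further candidate keys.

A, BDF, DEF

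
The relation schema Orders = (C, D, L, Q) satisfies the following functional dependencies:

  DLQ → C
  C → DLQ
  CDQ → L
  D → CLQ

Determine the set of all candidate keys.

{C}, {D}

{C}⁺: C→DLQ adds D, L, Q → {C, D, L, Q}.
{D}⁺: D→CLQ adds C, L, Q → {C, D, L, Q}.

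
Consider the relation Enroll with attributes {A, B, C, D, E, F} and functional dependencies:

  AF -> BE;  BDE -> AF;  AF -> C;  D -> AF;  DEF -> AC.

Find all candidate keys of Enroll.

Attribute D never appears on the right-hand side of any dependency, so D must belong to every candidate key.
{D}⁺ = {A, B, C, D, E, F}, which is all of the schema, so {D} is the only candidate key.

{D}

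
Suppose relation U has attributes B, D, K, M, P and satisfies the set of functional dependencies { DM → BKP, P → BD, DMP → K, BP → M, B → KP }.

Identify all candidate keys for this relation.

{B}⁺: B→KP adds K, P; P→BD adds D; BP→M adds M → {B, D, K, M, P}.
{P}⁺: P→BD adds B, D; BP→M adds M; B→KP adds K → {B, D, K, M, P}.
{D, M}⁺: DM→BKP adds B, K, P → {B, D, K, M, P}.
Any other superkey contains one of these as a subset, so there are no further candidate keys.

(B), (P), (D, M)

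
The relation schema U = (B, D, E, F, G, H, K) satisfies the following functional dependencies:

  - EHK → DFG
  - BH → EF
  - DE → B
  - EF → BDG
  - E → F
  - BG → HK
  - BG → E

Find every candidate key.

{E}⁺: E→F adds F; EF→BDG adds B, D, G; BG→HK adds H, K → {B, D, E, F, G, H, K}.
{B, G}⁺: BG→HK adds H, K; BG→E adds E; EHK→DFG adds D, F → {B, D, E, F, G, H, K}. Minimal: {G}⁺ = {G}; {B}⁺ = {B} — none reach the full schema.
{B, H}⁺: BH→EF adds E, F; EF→BDG adds D, G; BG→HK adds K → {B, D, E, F, G, H, K}. Minimal: {H}⁺ = {H}; {B}⁺ = {B} — none reach the full schema.
Any other superkey contains one of these as a subset, so there are no further candidate keys.

{E}, {B, G}, {B, H}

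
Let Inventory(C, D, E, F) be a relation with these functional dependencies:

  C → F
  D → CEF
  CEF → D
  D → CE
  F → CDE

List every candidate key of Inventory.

(C); (D); (F)

{C}⁺: C→F adds F; F→CDE adds D, E → {C, D, E, F}.
{D}⁺: D→CEF adds C, E, F → {C, D, E, F}.
{F}⁺: F→CDE adds C, D, E → {C, D, E, F}.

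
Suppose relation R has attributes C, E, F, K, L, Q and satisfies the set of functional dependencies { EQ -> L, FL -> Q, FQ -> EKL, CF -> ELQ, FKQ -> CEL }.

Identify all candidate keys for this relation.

{C, F}; {F, L}; {F, Q}

Attribute F never appears on the right-hand side of any dependency, so F must belong to every candidate key.
{F}⁺ = {F}, which is not all of the schema, so we must add further attributes.
{C, F}⁺: CF→ELQ adds E, L, Q; FQ→EKL adds K → {C, E, F, K, L, Q}. Minimal: {F}⁺ = {F}; {C}⁺ = {C} — none reach the full schema.
{F, L}⁺: FL→Q adds Q; FQ→EKL adds E, K; FKQ→CEL adds C → {C, E, F, K, L, Q}. Minimal: {L}⁺ = {L}; {F}⁺ = {F} — none reach the full schema.
{F, Q}⁺: FQ→EKL adds E, K, L; FKQ→CEL adds C → {C, E, F, K, L, Q}. Minimal: {Q}⁺ = {Q}; {F}⁺ = {F} — none reach the full schema.
Any other superkey contains one of these as a subset, so there are no further candidate keys.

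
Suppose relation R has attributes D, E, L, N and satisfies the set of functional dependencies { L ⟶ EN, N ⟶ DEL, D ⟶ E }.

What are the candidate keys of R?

{L}, {N}

{L}⁺: L→EN adds E, N; N→DEL adds D → {D, E, L, N}.
{N}⁺: N→DEL adds D, E, L → {D, E, L, N}.
Any other superkey contains one of these as a subset, so there are no further candidate keys.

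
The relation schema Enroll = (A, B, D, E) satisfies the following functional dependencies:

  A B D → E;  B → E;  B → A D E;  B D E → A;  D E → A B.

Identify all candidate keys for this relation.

{B}⁺: B→E adds E; B→ADE adds A, D → {A, B, D, E}.
{D, E}⁺: DE→AB adds A, B → {A, B, D, E}. Minimal: {E}⁺ = {E}; {D}⁺ = {D} — none reach the full schema.

{B}, {D, E}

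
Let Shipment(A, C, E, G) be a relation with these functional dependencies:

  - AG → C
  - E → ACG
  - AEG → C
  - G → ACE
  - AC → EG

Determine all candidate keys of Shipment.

{E}⁺: E→ACG adds A, C, G → {A, C, E, G}.
{G}⁺: G→ACE adds A, C, E → {A, C, E, G}.
{A, C}⁺: AC→EG adds E, G → {A, C, E, G}. Minimal: {C}⁺ = {C}; {A}⁺ = {A} — none reach the full schema.

E; G; AC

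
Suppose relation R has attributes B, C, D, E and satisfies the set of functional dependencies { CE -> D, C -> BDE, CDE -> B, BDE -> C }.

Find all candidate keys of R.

{C}⁺: C→BDE adds B, D, E → {B, C, D, E}.
{B, D, E}⁺: BDE→C adds C → {B, C, D, E}. Minimal: {D, E}⁺ = {D, E}; {B, E}⁺ = {B, E}; {B, D}⁺ = {B, D} — none reach the full schema.

{C}, {B, D, E}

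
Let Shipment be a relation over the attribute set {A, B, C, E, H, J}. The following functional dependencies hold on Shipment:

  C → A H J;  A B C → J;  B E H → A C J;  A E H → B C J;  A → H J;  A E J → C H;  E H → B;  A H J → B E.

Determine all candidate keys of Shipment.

{A}, {C}, {E, H}

{A}⁺: A→HJ adds H, J; AHJ→BE adds B, E; BEH→ACJ adds C → {A, B, C, E, H, J}.
{C}⁺: C→AHJ adds A, H, J; AHJ→BE adds B, E → {A, B, C, E, H, J}.
{E, H}⁺: EH→B adds B; BEH→ACJ adds A, C, J → {A, B, C, E, H, J}. Minimal: {H}⁺ = {H}; {E}⁺ = {E} — none reach the full schema.
Any other superkey contains one of these as a subset, so there are no further candidate keys.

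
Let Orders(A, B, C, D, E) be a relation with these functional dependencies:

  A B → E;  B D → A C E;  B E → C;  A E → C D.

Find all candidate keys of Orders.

{A, B}⁺: AB→E adds E; BE→C adds C; AE→CD adds D → {A, B, C, D, E}. Minimal: {B}⁺ = {B}; {A}⁺ = {A} — none reach the full schema.
{B, D}⁺: BD→ACE adds A, C, E → {A, B, C, D, E}. Minimal: {D}⁺ = {D}; {B}⁺ = {B} — none reach the full schema.

(A, B); (B, D)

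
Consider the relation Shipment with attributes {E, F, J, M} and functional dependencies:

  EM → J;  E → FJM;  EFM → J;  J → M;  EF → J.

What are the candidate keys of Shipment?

Attribute E never appears on the right-hand side of any dependency, so E must belong to every candidate key.
{E}⁺ = {E, F, J, M}, which is all of the schema, so {E} is the only candidate key.

(E)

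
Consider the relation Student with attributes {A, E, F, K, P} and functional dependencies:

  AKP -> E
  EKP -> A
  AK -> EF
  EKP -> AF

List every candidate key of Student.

Attributes K, P never appear on any right-hand side, so every candidate key must contain {K, P}.
{K, P}⁺ = {K, P}, which is not all of the schema, so we must add further attributes.
{A, K, P}⁺: AKP→E adds E; AK→EF adds F → {A, E, F, K, P}. Minimal: {K, P}⁺ = {K, P}; {A, P}⁺ = {A, P}; {A, K}⁺ = {A, E, F, K} — none reach the full schema.
{E, K, P}⁺: EKP→A adds A; AK→EF adds F → {A, E, F, K, P}. Minimal: {K, P}⁺ = {K, P}; {E, P}⁺ = {E, P}; {E, K}⁺ = {E, K} — none reach the full schema.
Any other superkey contains one of these as a subset, so there are no further candidate keys.

AKP, EKP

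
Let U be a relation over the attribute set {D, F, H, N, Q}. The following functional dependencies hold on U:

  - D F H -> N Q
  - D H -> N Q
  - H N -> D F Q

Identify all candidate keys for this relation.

Attribute H never appears on the right-hand side of any dependency, so H must belong to every candidate key.
{H}⁺ = {H}, which is not all of the schema, so we must add further attributes.
{D, H}⁺: DH→NQ adds N, Q; HN→DFQ adds F → {D, F, H, N, Q}. Minimal: {H}⁺ = {H}; {D}⁺ = {D} — none reach the full schema.
{H, N}⁺: HN→DFQ adds D, F, Q → {D, F, H, N, Q}. Minimal: {N}⁺ = {N}; {H}⁺ = {H} — none reach the full schema.

{D, H}; {H, N}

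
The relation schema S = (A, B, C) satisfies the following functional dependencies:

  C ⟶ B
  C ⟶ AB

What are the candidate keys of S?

(C)

Attribute C never appears on the right-hand side of any dependency, so C must belong to every candidate key.
{C}⁺ = {A, B, C}, which is all of the schema, so {C} is the only candidate key.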